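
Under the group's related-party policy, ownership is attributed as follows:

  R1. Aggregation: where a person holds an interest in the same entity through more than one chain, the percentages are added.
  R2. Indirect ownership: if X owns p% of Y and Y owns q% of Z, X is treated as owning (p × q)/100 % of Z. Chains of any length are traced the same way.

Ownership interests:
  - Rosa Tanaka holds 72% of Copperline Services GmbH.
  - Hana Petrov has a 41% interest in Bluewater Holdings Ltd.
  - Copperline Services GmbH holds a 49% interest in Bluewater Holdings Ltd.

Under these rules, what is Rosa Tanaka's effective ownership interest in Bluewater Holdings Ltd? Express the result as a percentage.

35.28%

Chain via Copperline Services GmbH (R2): 72% × 49% = 35.28% of Bluewater Holdings Ltd.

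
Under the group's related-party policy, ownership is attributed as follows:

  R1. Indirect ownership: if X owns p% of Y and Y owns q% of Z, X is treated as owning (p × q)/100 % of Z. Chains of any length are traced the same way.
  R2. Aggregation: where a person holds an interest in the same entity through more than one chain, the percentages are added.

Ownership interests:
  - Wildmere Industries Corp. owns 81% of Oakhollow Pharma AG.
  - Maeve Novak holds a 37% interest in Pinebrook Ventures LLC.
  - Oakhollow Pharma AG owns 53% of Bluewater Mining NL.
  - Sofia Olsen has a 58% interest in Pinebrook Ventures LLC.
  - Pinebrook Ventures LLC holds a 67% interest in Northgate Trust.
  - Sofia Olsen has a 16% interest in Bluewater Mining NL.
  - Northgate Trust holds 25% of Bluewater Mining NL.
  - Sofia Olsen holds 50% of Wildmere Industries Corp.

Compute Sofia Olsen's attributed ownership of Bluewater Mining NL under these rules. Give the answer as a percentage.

47.18%

Chain via Wildmere Industries Corp. → Oakhollow Pharma AG (R1): 50% × 81% × 53% = 21.465% of Bluewater Mining NL.
Chain via Pinebrook Ventures LLC → Northgate Trust (R1): 58% × 67% × 25% = 9.715% of Bluewater Mining NL.
Direct interest in Bluewater Mining NL: 16%.
Aggregating (R2): 21.465% + 9.715% + 16% = 47.18%.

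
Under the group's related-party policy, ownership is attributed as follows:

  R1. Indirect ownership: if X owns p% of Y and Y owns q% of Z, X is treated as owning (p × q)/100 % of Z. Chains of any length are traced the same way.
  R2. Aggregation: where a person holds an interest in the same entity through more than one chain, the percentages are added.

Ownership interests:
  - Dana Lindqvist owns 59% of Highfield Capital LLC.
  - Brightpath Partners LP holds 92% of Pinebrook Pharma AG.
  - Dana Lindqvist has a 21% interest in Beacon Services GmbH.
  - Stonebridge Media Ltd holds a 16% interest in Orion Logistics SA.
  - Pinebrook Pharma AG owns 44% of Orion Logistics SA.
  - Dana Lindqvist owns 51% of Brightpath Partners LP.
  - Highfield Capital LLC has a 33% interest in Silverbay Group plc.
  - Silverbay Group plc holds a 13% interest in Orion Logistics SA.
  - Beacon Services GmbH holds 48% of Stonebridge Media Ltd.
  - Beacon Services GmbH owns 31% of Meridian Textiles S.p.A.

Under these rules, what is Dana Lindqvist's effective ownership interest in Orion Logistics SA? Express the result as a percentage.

Chain via Beacon Services GmbH → Stonebridge Media Ltd (R1): 21% × 48% × 16% = 1.6128% of Orion Logistics SA.
Chain via Highfield Capital LLC → Silverbay Group plc (R1): 59% × 33% × 13% = 2.5311% of Orion Logistics SA.
Chain via Brightpath Partners LP → Pinebrook Pharma AG (R1): 51% × 92% × 44% = 20.6448% of Orion Logistics SA.
Aggregating (R2): 1.6128% + 2.5311% + 20.6448% = 24.7887%.

24.7887%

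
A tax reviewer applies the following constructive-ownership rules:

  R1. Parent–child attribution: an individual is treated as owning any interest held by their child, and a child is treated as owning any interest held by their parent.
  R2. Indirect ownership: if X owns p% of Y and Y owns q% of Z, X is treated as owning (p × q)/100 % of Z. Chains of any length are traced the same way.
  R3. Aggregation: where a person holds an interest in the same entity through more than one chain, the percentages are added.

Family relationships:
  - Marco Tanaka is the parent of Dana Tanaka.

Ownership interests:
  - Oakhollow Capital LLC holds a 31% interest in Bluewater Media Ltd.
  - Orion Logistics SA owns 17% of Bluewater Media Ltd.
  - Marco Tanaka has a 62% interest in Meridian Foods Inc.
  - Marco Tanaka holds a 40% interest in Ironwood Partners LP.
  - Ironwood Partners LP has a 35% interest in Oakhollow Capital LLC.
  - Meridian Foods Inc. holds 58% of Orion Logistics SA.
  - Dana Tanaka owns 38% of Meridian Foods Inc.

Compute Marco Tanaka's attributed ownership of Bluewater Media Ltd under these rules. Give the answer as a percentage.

14.2%

By parent–child attribution (R1), Marco Tanaka is treated as also owning Dana Tanaka's interest in Meridian Foods Inc, giving 62% + 38% = 100%.
Chain via Meridian Foods Inc. → Orion Logistics SA (R2): 100% × 58% × 17% = 9.86% of Bluewater Media Ltd.
Chain via Ironwood Partners LP → Oakhollow Capital LLC (R2): 40% × 35% × 31% = 4.34% of Bluewater Media Ltd.
Aggregating (R3): 9.86% + 4.34% = 14.2%.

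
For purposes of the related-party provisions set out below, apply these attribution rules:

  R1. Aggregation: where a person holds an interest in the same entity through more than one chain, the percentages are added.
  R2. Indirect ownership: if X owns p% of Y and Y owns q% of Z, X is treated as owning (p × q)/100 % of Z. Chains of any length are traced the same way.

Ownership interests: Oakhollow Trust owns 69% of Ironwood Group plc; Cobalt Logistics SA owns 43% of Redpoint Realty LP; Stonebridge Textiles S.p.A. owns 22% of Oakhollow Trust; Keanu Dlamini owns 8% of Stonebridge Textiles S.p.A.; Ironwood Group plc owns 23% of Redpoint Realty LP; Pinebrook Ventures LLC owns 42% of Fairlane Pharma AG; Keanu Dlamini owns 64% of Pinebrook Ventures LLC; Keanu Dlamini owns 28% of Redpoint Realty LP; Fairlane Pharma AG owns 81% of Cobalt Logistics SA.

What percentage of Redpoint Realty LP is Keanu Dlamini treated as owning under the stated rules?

37.641616%

Chain via Pinebrook Ventures LLC → Fairlane Pharma AG → Cobalt Logistics SA (R2): 64% × 42% × 81% × 43% = 9.362304% of Redpoint Realty LP.
Chain via Stonebridge Textiles S.p.A. → Oakhollow Trust → Ironwood Group plc (R2): 8% × 22% × 69% × 23% = 0.279312% of Redpoint Realty LP.
Direct interest in Redpoint Realty LP: 28%.
Aggregating (R1): 9.362304% + 0.279312% + 28% = 37.641616%.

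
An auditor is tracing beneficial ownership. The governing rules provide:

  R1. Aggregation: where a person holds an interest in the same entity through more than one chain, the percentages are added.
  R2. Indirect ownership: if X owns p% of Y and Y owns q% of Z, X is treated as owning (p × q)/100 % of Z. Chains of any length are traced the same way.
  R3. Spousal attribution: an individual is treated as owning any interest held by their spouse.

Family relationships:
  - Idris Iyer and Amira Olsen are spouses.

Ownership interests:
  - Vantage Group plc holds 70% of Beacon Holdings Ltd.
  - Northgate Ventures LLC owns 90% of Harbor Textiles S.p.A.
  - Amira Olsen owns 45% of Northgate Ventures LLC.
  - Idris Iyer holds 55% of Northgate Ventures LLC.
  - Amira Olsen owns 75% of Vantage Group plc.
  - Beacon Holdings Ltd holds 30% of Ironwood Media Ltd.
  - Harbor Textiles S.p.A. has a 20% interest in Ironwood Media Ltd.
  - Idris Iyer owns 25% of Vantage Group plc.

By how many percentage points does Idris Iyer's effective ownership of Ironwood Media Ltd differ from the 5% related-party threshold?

By spousal attribution (R3), Idris Iyer is treated as also owning Amira Olsen's interest in Northgate Ventures LLC, giving 55% + 45% = 100%.
By spousal attribution (R3), Idris Iyer is treated as also owning Amira Olsen's interest in Vantage Group plc, giving 25% + 75% = 100%.
Chain via Northgate Ventures LLC → Harbor Textiles S.p.A. (R2): 100% × 90% × 20% = 18% of Ironwood Media Ltd.
Chain via Vantage Group plc → Beacon Holdings Ltd (R2): 100% × 70% × 30% = 21% of Ironwood Media Ltd.
Aggregating (R1): 18% + 21% = 39%.
39% exceeds the 5% threshold by 34 percentage points.

34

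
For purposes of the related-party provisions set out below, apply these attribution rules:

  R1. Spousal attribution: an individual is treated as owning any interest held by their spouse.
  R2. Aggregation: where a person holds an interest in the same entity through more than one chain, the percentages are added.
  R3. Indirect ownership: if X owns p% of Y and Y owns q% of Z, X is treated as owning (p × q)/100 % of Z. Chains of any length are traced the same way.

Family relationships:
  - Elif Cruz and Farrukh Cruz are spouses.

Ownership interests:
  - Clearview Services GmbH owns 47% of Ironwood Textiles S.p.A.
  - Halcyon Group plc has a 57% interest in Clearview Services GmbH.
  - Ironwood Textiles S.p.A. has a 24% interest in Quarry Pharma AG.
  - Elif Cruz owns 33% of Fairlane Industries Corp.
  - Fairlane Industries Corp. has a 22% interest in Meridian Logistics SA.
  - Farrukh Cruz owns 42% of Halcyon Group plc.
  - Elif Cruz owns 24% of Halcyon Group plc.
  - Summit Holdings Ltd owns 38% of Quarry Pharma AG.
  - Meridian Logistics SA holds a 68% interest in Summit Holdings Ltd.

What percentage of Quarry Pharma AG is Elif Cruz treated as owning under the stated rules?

6.11952%

By spousal attribution (R1), Elif Cruz is treated as also owning Farrukh Cruz's interest in Halcyon Group plc, giving 24% + 42% = 66%.
Chain via Halcyon Group plc → Clearview Services GmbH → Ironwood Textiles S.p.A. (R3): 66% × 57% × 47% × 24% = 4.243536% of Quarry Pharma AG.
Chain via Fairlane Industries Corp. → Meridian Logistics SA → Summit Holdings Ltd (R3): 33% × 22% × 68% × 38% = 1.875984% of Quarry Pharma AG.
Aggregating (R2): 4.243536% + 1.875984% = 6.11952%.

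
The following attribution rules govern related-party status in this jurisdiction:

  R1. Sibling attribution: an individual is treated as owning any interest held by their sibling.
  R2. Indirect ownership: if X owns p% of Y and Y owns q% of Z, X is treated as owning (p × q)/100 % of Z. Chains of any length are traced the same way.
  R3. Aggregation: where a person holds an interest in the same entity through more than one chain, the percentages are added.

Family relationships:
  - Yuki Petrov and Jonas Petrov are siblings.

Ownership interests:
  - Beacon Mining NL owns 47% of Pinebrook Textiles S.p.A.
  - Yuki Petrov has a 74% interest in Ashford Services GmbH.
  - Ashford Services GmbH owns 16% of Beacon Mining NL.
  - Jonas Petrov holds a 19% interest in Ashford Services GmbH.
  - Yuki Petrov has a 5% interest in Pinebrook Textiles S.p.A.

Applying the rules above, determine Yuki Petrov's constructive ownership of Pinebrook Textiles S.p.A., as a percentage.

By sibling attribution (R1), Yuki Petrov is treated as also owning Jonas Petrov's interest in Ashford Services GmbH, giving 74% + 19% = 93%.
Chain via Ashford Services GmbH → Beacon Mining NL (R2): 93% × 16% × 47% = 6.9936% of Pinebrook Textiles S.p.A.
Direct interest in Pinebrook Textiles S.p.A: 5%.
Aggregating (R3): 6.9936% + 5% = 11.9936%.

11.9936%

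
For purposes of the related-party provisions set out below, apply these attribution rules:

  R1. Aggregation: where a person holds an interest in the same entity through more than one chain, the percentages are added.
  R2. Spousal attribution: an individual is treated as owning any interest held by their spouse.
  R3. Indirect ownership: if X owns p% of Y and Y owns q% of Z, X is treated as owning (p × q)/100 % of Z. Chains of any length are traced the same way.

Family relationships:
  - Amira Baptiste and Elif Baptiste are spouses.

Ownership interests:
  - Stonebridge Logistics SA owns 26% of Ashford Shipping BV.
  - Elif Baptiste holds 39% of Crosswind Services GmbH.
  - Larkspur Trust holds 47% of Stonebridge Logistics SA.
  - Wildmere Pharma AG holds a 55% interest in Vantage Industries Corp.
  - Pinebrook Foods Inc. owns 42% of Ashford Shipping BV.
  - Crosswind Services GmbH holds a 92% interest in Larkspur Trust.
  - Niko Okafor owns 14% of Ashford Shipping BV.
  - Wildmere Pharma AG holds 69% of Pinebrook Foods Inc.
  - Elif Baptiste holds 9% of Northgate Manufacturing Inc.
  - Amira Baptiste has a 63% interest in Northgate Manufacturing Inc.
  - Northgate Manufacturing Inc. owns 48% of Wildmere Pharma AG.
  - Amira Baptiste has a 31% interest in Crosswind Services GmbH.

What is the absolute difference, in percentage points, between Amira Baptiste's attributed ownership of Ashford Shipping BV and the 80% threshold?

By spousal attribution (R2), Amira Baptiste is treated as also owning Elif Baptiste's interest in Crosswind Services GmbH, giving 31% + 39% = 70%.
By spousal attribution (R2), Amira Baptiste is treated as also owning Elif Baptiste's interest in Northgate Manufacturing Inc, giving 63% + 9% = 72%.
Chain via Crosswind Services GmbH → Larkspur Trust → Stonebridge Logistics SA (R3): 70% × 92% × 47% × 26% = 7.86968% of Ashford Shipping BV.
Chain via Northgate Manufacturing Inc. → Wildmere Pharma AG → Pinebrook Foods Inc. (R3): 72% × 48% × 69% × 42% = 10.015488% of Ashford Shipping BV.
Aggregating (R1): 7.86968% + 10.015488% = 17.885168%.
17.885168% falls short of the 80% threshold by 62.114832 percentage points.

62.114832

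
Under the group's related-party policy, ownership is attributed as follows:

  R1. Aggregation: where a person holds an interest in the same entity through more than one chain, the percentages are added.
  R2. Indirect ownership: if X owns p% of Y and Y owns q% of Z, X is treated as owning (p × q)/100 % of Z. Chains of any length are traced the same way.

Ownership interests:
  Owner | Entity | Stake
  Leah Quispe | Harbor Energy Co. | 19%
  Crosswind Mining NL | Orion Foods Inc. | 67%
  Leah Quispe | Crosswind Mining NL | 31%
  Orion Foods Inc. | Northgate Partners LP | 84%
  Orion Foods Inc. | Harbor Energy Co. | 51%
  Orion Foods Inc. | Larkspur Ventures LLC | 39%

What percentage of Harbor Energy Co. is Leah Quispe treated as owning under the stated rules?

Chain via Crosswind Mining NL → Orion Foods Inc. (R2): 31% × 67% × 51% = 10.5927% of Harbor Energy Co.
Direct interest in Harbor Energy Co: 19%.
Aggregating (R1): 10.5927% + 19% = 29.5927%.

29.5927%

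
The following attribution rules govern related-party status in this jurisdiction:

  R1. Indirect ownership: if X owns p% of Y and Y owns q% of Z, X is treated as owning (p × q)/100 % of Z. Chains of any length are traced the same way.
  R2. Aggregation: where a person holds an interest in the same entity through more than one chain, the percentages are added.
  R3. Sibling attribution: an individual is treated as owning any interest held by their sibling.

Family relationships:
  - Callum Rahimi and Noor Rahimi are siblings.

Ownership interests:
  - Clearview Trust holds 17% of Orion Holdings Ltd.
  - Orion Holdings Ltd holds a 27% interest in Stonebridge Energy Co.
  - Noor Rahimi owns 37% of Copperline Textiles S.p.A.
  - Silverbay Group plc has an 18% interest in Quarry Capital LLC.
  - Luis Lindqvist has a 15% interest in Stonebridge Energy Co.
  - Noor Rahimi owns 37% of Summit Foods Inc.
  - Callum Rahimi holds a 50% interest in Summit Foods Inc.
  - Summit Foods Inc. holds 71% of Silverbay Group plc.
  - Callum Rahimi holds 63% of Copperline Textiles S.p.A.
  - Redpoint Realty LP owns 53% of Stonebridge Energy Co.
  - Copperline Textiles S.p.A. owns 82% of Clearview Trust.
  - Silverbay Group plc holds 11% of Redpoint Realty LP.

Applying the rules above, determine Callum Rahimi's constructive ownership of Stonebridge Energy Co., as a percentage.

By sibling attribution (R3), Callum Rahimi is treated as also owning Noor Rahimi's interest in Summit Foods Inc, giving 50% + 37% = 87%.
By sibling attribution (R3), Callum Rahimi is treated as also owning Noor Rahimi's interest in Copperline Textiles S.p.A, giving 63% + 37% = 100%.
Chain via Summit Foods Inc. → Silverbay Group plc → Redpoint Realty LP (R1): 87% × 71% × 11% × 53% = 3.601191% of Stonebridge Energy Co.
Chain via Copperline Textiles S.p.A. → Clearview Trust → Orion Holdings Ltd (R1): 100% × 82% × 17% × 27% = 3.7638% of Stonebridge Energy Co.
Aggregating (R2): 3.601191% + 3.7638% = 7.364991%.

7.364991%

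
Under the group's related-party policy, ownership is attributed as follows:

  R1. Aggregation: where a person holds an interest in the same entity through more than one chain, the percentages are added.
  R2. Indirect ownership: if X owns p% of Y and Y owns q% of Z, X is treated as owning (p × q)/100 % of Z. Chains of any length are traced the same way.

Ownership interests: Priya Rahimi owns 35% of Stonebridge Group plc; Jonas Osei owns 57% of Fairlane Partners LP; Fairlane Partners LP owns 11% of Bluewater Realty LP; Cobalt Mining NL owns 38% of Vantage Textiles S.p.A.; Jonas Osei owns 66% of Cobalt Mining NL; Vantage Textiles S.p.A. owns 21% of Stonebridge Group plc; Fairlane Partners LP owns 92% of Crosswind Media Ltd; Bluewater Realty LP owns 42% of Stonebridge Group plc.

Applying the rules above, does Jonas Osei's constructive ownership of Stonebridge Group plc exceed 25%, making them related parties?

Chain via Cobalt Mining NL → Vantage Textiles S.p.A. (R2): 66% × 38% × 21% = 5.2668% of Stonebridge Group plc.
Chain via Fairlane Partners LP → Bluewater Realty LP (R2): 57% × 11% × 42% = 2.6334% of Stonebridge Group plc.
Aggregating (R1): 5.2668% + 2.6334% = 7.9002%.
7.9002% does not exceed the 25% threshold, so Jonas is not a related party to Stonebridge Group plc.

No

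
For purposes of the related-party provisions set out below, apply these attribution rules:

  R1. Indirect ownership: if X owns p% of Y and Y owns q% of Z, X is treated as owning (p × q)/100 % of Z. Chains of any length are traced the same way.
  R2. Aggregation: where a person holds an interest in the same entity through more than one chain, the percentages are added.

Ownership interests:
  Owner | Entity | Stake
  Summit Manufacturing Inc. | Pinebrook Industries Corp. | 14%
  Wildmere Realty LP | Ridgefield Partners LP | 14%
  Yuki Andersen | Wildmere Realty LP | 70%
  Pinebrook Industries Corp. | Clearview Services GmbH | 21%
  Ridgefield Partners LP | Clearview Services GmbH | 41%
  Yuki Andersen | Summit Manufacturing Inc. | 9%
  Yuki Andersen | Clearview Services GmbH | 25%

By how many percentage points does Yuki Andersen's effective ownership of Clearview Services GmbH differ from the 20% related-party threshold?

Chain via Summit Manufacturing Inc. → Pinebrook Industries Corp. (R1): 9% × 14% × 21% = 0.2646% of Clearview Services GmbH.
Chain via Wildmere Realty LP → Ridgefield Partners LP (R1): 70% × 14% × 41% = 4.018% of Clearview Services GmbH.
Direct interest in Clearview Services GmbH: 25%.
Aggregating (R2): 0.2646% + 4.018% + 25% = 29.2826%.
29.2826% exceeds the 20% threshold by 9.2826 percentage points.

9.2826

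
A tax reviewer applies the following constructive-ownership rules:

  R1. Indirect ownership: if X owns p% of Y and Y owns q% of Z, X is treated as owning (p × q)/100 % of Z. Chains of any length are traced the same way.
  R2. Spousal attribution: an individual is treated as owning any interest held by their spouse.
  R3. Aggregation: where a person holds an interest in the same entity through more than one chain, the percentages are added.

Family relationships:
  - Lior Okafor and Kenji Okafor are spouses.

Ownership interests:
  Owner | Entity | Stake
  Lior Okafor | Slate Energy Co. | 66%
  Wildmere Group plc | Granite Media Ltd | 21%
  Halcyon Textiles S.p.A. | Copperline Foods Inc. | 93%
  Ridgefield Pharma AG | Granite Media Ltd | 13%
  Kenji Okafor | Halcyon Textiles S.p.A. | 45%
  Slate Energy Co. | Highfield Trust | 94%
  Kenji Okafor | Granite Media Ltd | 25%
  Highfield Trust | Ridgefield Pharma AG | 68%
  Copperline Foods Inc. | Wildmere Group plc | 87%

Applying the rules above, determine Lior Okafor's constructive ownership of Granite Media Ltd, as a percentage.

By spousal attribution (R2), Lior Okafor is treated as owning Kenji Okafor's 45% interest in Halcyon Textiles S.p.A.
By spousal attribution (R2), Lior Okafor is treated as owning Kenji Okafor's 25% interest in Granite Media Ltd.
Chain via Slate Energy Co. → Highfield Trust → Ridgefield Pharma AG (R1): 66% × 94% × 68% × 13% = 5.484336% of Granite Media Ltd.
Chain via Halcyon Textiles S.p.A. → Copperline Foods Inc. → Wildmere Group plc (R1): 45% × 93% × 87% × 21% = 7.645995% of Granite Media Ltd.
Direct interest in Granite Media Ltd: 25%.
Aggregating (R3): 5.484336% + 7.645995% + 25% = 38.130331%.

38.130331%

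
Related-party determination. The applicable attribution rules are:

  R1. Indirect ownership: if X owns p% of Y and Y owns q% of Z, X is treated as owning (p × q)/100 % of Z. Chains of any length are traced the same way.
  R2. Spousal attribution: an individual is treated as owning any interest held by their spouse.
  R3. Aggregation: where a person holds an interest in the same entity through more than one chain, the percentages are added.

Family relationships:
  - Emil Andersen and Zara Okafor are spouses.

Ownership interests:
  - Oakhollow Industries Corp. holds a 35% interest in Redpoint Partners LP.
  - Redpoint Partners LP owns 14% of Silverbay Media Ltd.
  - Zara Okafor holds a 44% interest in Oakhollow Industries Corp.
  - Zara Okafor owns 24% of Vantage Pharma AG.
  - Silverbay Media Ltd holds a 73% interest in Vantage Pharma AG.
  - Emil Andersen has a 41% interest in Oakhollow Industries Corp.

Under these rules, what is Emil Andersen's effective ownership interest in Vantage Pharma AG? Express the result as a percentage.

27.04045%

By spousal attribution (R2), Emil Andersen is treated as also owning Zara Okafor's interest in Oakhollow Industries Corp, giving 41% + 44% = 85%.
By spousal attribution (R2), Emil Andersen is treated as owning Zara Okafor's 24% interest in Vantage Pharma AG.
Chain via Oakhollow Industries Corp. → Redpoint Partners LP → Silverbay Media Ltd (R1): 85% × 35% × 14% × 73% = 3.04045% of Vantage Pharma AG.
Direct interest in Vantage Pharma AG: 24%.
Aggregating (R3): 3.04045% + 24% = 27.04045%.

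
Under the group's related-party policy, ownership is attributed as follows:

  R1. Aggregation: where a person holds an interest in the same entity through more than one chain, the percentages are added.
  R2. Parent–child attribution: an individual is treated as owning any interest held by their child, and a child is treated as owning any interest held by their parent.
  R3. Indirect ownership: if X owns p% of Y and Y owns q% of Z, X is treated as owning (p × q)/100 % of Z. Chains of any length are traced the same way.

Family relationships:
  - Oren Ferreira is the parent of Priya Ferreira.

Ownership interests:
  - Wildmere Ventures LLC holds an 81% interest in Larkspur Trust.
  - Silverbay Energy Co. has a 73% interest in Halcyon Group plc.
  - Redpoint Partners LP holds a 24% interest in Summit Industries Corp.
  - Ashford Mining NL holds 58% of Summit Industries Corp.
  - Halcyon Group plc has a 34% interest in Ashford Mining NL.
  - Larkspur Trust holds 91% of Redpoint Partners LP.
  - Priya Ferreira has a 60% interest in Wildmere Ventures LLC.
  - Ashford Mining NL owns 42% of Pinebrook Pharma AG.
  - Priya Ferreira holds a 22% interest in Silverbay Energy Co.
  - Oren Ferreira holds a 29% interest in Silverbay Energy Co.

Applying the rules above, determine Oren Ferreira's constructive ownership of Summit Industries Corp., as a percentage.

17.955996%

By parent–child attribution (R2), Oren Ferreira is treated as also owning Priya Ferreira's interest in Silverbay Energy Co, giving 29% + 22% = 51%.
By parent–child attribution (R2), Oren Ferreira is treated as owning Priya Ferreira's 60% interest in Wildmere Ventures LLC.
Chain via Silverbay Energy Co. → Halcyon Group plc → Ashford Mining NL (R3): 51% × 73% × 34% × 58% = 7.341756% of Summit Industries Corp.
Chain via Wildmere Ventures LLC → Larkspur Trust → Redpoint Partners LP (R3): 60% × 81% × 91% × 24% = 10.61424% of Summit Industries Corp.
Aggregating (R1): 7.341756% + 10.61424% = 17.955996%.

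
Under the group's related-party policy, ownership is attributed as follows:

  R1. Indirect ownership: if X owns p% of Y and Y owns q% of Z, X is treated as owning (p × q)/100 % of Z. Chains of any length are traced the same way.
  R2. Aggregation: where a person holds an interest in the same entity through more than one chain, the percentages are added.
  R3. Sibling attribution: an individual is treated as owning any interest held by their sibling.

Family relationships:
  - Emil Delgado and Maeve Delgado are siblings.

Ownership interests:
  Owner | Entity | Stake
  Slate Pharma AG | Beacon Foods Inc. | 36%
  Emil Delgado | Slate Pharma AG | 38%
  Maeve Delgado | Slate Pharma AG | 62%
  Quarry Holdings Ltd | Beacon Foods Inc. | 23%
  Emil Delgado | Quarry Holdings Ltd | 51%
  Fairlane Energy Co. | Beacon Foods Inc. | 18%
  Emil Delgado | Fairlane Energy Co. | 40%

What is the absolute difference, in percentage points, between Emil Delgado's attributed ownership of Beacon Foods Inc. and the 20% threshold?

34.93

By sibling attribution (R3), Emil Delgado is treated as also owning Maeve Delgado's interest in Slate Pharma AG, giving 38% + 62% = 100%.
Chain via Fairlane Energy Co. (R1): 40% × 18% = 7.2% of Beacon Foods Inc.
Chain via Slate Pharma AG (R1): 100% × 36% = 36% of Beacon Foods Inc.
Chain via Quarry Holdings Ltd (R1): 51% × 23% = 11.73% of Beacon Foods Inc.
Aggregating (R2): 7.2% + 36% + 11.73% = 54.93%.
54.93% exceeds the 20% threshold by 34.93 percentage points.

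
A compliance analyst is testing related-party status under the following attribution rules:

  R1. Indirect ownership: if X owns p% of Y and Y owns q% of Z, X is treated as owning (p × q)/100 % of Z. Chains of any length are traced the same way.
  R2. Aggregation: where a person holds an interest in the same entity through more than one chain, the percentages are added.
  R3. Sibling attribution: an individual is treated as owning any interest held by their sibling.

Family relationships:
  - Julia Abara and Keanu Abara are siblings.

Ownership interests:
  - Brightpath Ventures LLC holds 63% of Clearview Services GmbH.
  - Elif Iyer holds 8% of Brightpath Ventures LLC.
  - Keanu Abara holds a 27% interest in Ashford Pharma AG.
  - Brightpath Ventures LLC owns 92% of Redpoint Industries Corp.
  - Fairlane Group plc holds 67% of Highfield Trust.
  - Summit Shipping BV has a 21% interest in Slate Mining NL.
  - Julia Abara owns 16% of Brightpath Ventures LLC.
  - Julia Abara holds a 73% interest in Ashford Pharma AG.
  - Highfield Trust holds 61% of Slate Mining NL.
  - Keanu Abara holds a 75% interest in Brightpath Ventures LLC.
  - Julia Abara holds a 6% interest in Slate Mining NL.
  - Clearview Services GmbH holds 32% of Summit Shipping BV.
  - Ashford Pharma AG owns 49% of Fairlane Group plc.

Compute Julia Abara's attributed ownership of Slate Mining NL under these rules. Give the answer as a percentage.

By sibling attribution (R3), Julia Abara is treated as also owning Keanu Abara's interest in Brightpath Ventures LLC, giving 16% + 75% = 91%.
By sibling attribution (R3), Julia Abara is treated as also owning Keanu Abara's interest in Ashford Pharma AG, giving 73% + 27% = 100%.
Chain via Brightpath Ventures LLC → Clearview Services GmbH → Summit Shipping BV (R1): 91% × 63% × 32% × 21% = 3.852576% of Slate Mining NL.
Chain via Ashford Pharma AG → Fairlane Group plc → Highfield Trust (R1): 100% × 49% × 67% × 61% = 20.0263% of Slate Mining NL.
Direct interest in Slate Mining NL: 6%.
Aggregating (R2): 3.852576% + 20.0263% + 6% = 29.878876%.

29.878876%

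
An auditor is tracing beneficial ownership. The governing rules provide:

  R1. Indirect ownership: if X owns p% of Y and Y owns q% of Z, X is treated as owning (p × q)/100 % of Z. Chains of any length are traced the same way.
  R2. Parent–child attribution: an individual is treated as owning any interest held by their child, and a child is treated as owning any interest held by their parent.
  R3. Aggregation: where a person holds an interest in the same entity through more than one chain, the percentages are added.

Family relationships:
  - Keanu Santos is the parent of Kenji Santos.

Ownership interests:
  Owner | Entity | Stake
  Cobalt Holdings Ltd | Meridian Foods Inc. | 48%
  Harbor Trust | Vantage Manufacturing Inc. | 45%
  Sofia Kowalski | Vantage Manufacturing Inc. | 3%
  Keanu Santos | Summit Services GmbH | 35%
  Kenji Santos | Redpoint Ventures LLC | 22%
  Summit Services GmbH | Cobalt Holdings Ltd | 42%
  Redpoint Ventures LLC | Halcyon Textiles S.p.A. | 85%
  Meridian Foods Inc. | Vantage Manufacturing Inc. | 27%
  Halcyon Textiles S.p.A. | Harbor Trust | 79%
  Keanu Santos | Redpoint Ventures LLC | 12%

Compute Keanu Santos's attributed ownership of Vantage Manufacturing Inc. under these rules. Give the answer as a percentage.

By parent–child attribution (R2), Keanu Santos is treated as also owning Kenji Santos's interest in Redpoint Ventures LLC, giving 12% + 22% = 34%.
Chain via Redpoint Ventures LLC → Halcyon Textiles S.p.A. → Harbor Trust (R1): 34% × 85% × 79% × 45% = 10.27395% of Vantage Manufacturing Inc.
Chain via Summit Services GmbH → Cobalt Holdings Ltd → Meridian Foods Inc. (R1): 35% × 42% × 48% × 27% = 1.90512% of Vantage Manufacturing Inc.
Aggregating (R3): 10.27395% + 1.90512% = 12.17907%.

12.17907%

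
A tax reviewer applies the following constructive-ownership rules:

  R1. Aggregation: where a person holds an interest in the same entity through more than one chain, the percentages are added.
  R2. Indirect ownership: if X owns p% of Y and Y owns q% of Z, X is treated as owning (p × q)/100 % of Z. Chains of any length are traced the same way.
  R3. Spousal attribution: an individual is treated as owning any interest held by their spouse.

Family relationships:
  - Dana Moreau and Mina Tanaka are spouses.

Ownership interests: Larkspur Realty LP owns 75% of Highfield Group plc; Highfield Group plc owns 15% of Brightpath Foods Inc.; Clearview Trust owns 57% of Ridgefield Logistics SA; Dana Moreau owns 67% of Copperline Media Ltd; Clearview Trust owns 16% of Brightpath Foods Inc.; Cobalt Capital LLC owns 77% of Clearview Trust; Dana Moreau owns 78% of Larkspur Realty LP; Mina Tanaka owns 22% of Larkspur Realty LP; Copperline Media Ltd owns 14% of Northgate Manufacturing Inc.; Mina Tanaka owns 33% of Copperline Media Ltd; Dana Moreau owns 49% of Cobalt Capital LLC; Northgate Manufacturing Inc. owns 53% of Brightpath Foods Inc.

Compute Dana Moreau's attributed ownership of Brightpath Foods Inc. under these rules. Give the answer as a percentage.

By spousal attribution (R3), Dana Moreau is treated as also owning Mina Tanaka's interest in Larkspur Realty LP, giving 78% + 22% = 100%.
By spousal attribution (R3), Dana Moreau is treated as also owning Mina Tanaka's interest in Copperline Media Ltd, giving 67% + 33% = 100%.
Chain via Larkspur Realty LP → Highfield Group plc (R2): 100% × 75% × 15% = 11.25% of Brightpath Foods Inc.
Chain via Cobalt Capital LLC → Clearview Trust (R2): 49% × 77% × 16% = 6.0368% of Brightpath Foods Inc.
Chain via Copperline Media Ltd → Northgate Manufacturing Inc. (R2): 100% × 14% × 53% = 7.42% of Brightpath Foods Inc.
Aggregating (R1): 11.25% + 6.0368% + 7.42% = 24.7068%.

24.7068%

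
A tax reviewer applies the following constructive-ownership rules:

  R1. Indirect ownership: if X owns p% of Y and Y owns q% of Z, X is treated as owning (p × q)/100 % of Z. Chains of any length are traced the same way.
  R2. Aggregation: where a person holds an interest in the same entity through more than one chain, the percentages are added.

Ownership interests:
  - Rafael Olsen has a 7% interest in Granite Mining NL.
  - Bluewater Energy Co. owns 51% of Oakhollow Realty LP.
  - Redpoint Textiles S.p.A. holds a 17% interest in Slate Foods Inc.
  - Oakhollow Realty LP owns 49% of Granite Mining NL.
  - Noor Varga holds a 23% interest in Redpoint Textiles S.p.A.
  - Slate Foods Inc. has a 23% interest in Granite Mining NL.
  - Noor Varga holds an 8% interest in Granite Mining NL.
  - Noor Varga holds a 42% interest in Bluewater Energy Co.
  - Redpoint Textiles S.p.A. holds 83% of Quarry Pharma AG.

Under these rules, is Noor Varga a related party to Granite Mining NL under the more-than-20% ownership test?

No

Chain via Bluewater Energy Co. → Oakhollow Realty LP (R1): 42% × 51% × 49% = 10.4958% of Granite Mining NL.
Chain via Redpoint Textiles S.p.A. → Slate Foods Inc. (R1): 23% × 17% × 23% = 0.8993% of Granite Mining NL.
Direct interest in Granite Mining NL: 8%.
Aggregating (R2): 10.4958% + 0.8993% + 8% = 19.3951%.
19.3951% does not exceed the 20% threshold, so Noor is not a related party to Granite Mining NL.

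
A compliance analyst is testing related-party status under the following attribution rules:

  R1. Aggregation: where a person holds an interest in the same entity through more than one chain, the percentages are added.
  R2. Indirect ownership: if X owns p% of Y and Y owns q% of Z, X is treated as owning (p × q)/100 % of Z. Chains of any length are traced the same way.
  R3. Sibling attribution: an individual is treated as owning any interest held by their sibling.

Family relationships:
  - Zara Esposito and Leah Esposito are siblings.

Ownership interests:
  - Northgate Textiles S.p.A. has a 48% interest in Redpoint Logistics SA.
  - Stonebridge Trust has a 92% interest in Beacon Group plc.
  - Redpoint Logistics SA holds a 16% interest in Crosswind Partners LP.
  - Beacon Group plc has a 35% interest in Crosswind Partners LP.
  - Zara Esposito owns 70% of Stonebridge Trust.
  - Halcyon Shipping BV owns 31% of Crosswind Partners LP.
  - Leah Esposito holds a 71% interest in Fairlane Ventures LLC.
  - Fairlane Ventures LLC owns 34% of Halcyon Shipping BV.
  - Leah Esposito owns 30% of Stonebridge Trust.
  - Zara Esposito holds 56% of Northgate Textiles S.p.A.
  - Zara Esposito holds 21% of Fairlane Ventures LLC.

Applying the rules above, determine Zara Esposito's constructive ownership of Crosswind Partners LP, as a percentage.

46.1976%

By sibling attribution (R3), Zara Esposito is treated as also owning Leah Esposito's interest in Fairlane Ventures LLC, giving 21% + 71% = 92%.
By sibling attribution (R3), Zara Esposito is treated as also owning Leah Esposito's interest in Stonebridge Trust, giving 70% + 30% = 100%.
Chain via Fairlane Ventures LLC → Halcyon Shipping BV (R2): 92% × 34% × 31% = 9.6968% of Crosswind Partners LP.
Chain via Stonebridge Trust → Beacon Group plc (R2): 100% × 92% × 35% = 32.2% of Crosswind Partners LP.
Chain via Northgate Textiles S.p.A. → Redpoint Logistics SA (R2): 56% × 48% × 16% = 4.3008% of Crosswind Partners LP.
Aggregating (R1): 9.6968% + 32.2% + 4.3008% = 46.1976%.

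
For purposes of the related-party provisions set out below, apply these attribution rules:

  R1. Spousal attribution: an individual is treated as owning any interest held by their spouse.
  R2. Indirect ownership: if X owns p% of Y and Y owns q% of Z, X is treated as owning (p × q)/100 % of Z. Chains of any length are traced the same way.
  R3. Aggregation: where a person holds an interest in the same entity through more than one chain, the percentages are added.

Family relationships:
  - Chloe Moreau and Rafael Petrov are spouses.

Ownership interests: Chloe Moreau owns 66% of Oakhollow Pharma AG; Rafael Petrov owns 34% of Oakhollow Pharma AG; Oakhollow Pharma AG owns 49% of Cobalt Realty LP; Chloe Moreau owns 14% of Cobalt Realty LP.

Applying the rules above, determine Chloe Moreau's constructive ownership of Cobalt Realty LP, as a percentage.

By spousal attribution (R1), Chloe Moreau is treated as also owning Rafael Petrov's interest in Oakhollow Pharma AG, giving 66% + 34% = 100%.
Chain via Oakhollow Pharma AG (R2): 100% × 49% = 49% of Cobalt Realty LP.
Direct interest in Cobalt Realty LP: 14%.
Aggregating (R3): 49% + 14% = 63%.

63%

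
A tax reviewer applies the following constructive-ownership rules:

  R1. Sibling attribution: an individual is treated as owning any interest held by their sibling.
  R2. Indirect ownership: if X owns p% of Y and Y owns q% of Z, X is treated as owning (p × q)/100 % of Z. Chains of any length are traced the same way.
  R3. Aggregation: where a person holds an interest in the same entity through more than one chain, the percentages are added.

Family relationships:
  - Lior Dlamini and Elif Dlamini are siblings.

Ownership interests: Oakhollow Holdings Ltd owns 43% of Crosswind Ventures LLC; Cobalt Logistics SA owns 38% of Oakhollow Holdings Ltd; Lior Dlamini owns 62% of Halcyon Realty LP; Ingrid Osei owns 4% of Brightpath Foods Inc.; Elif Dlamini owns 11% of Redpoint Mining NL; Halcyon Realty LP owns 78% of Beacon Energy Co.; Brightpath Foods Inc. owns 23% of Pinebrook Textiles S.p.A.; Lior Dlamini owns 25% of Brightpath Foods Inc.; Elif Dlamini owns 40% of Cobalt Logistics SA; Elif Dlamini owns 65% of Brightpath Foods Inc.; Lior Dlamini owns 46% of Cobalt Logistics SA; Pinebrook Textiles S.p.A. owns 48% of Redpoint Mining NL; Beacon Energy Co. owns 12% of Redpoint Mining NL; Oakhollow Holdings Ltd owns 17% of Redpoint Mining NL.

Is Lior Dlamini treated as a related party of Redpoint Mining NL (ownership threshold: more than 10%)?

By sibling attribution (R1), Lior Dlamini is treated as also owning Elif Dlamini's interest in Cobalt Logistics SA, giving 46% + 40% = 86%.
By sibling attribution (R1), Lior Dlamini is treated as also owning Elif Dlamini's interest in Brightpath Foods Inc, giving 25% + 65% = 90%.
By sibling attribution (R1), Lior Dlamini is treated as owning Elif Dlamini's 11% interest in Redpoint Mining NL.
Chain via Halcyon Realty LP → Beacon Energy Co. (R2): 62% × 78% × 12% = 5.8032% of Redpoint Mining NL.
Chain via Cobalt Logistics SA → Oakhollow Holdings Ltd (R2): 86% × 38% × 17% = 5.5556% of Redpoint Mining NL.
Chain via Brightpath Foods Inc. → Pinebrook Textiles S.p.A. (R2): 90% × 23% × 48% = 9.936% of Redpoint Mining NL.
Direct interest in Redpoint Mining NL: 11%.
Aggregating (R3): 5.8032% + 5.5556% + 9.936% + 11% = 32.2948%.
32.2948% exceeds the 10% threshold, so Lior is a related party to Redpoint Mining NL.

Yes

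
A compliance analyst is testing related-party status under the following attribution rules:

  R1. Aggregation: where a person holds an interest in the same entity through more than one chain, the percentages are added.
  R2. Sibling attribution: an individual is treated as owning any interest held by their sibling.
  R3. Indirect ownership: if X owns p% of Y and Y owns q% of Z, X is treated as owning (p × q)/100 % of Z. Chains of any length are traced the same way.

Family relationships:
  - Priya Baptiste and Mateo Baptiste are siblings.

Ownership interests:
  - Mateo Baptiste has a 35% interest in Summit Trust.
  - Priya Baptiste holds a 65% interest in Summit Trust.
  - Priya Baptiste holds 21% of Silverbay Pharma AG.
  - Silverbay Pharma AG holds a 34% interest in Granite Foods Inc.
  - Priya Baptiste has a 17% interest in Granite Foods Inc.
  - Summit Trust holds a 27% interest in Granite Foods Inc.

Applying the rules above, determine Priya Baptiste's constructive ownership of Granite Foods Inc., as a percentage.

51.14%

By sibling attribution (R2), Priya Baptiste is treated as also owning Mateo Baptiste's interest in Summit Trust, giving 65% + 35% = 100%.
Chain via Silverbay Pharma AG (R3): 21% × 34% = 7.14% of Granite Foods Inc.
Chain via Summit Trust (R3): 100% × 27% = 27% of Granite Foods Inc.
Direct interest in Granite Foods Inc: 17%.
Aggregating (R1): 7.14% + 27% + 17% = 51.14%.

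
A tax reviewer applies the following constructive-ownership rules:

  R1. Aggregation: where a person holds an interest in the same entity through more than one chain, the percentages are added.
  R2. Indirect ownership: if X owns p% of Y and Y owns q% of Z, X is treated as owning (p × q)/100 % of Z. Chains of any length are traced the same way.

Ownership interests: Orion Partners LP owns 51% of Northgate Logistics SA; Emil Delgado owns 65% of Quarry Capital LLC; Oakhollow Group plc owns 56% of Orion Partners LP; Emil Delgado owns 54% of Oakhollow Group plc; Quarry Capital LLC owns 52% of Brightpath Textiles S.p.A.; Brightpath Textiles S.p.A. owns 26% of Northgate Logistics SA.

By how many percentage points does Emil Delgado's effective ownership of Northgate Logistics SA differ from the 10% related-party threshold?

Chain via Oakhollow Group plc → Orion Partners LP (R2): 54% × 56% × 51% = 15.4224% of Northgate Logistics SA.
Chain via Quarry Capital LLC → Brightpath Textiles S.p.A. (R2): 65% × 52% × 26% = 8.788% of Northgate Logistics SA.
Aggregating (R1): 15.4224% + 8.788% = 24.2104%.
24.2104% exceeds the 10% threshold by 14.2104 percentage points.

14.2104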